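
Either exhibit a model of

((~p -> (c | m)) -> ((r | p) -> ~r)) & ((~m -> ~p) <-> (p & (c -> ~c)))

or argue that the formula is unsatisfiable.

c = True, p = True, m = False, r = False

  (~p -> (c | m)) -> ((r | p) -> ~r) = True
    ~p -> (c | m) = True
      ~p = False
      c | m = True
    (r | p) -> ~r = True
      r | p = True
      ~r = True
  (~m -> ~p) <-> (p & (c -> ~c)) = True
    ~m -> ~p = False
      ~m = True
      ~p = False
    p & (c -> ~c) = False
      c -> ~c = False
        ~c = False
Both conjuncts True, so the formula holds.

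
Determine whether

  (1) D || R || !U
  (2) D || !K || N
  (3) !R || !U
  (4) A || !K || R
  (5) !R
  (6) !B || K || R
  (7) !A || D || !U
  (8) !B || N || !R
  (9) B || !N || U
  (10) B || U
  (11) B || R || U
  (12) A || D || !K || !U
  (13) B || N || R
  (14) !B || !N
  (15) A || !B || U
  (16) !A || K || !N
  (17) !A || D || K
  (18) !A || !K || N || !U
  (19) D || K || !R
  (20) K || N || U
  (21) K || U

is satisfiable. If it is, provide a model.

K = False, N = True, B = False, U = True, D = True, R = False, A = False

Unit clause (!R) forces R = False.
Set K = False.
  then (!B || K || R) forces B = False.
  then (B || U) forces U = True.
  then (B || N || R) forces N = True.
  then (!A || K || !N) forces A = False.
  then (D || R || !U) forces D = True.
All clauses satisfied.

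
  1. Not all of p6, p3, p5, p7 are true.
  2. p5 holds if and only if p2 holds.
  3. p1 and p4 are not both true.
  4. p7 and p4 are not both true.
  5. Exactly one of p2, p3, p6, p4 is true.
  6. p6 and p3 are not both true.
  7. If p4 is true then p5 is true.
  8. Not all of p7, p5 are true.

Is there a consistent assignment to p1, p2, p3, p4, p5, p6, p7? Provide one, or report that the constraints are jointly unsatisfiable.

p1=T, p2=F, p3=T, p4=F, p5=F, p6=F, p7=F

  (1) {p6, p3, p5, p7}: 1/4 true — not all ✓
  (2) p5=F, p2=F — same ✓
  (3) p1=T, p4=F — not both ✓
  (4) p7=F, p4=F — not both ✓
  (5) {p2, p3, p6, p4}: 1 true — exactly one ✓
  (6) p6=F, p3=T — not both ✓
  (7) p4=F ⇒ p5: vacuous ✓
  (8) {p7, p5}: 0/2 true — not all ✓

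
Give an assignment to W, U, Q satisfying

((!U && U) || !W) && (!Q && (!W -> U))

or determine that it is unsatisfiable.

W = False; U = True; Q = False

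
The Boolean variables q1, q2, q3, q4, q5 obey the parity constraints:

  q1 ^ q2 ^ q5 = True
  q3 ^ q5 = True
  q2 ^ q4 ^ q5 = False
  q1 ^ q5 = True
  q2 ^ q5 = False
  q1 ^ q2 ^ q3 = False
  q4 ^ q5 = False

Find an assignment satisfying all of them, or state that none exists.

q1 = True, q2 = False, q3 = True, q4 = False, q5 = False

q1 ^ q2 ^ q5 = T ^ F ^ F = True ✓
q3 ^ q5 = T ^ F = True ✓
q2 ^ q4 ^ q5 = F ^ F ^ F = False ✓
q1 ^ q5 = T ^ F = True ✓
q2 ^ q5 = F ^ F = False ✓
q1 ^ q2 ^ q3 = T ^ F ^ T = False ✓
q4 ^ q5 = F ^ F = False ✓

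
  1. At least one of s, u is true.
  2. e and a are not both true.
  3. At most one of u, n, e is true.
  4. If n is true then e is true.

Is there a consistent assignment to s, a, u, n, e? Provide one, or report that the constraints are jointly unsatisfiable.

s: True, a: False, u: False, n: False, e: False

  (1) {s, u}: 1 true — at least one ✓
  (2) e=F, a=F — not both ✓
  (3) {u, n, e}: 0 true — at most one ✓
  (4) n=F ⇒ e: vacuous ✓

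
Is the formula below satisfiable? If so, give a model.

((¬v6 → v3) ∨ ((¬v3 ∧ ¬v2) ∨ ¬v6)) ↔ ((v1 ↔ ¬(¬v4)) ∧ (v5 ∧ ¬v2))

v1 = False, v2 = False, v3 = True, v4 = False, v5 = True, v6 = False

  ((¬v6 → v3) ∨ ((¬v3 ∧ ¬v2) ∨ ¬v6)) ↔ ((v1 ↔ ¬(¬v4)) ∧ (v5 ∧ ¬v2)) = True
    (¬v6 → v3) ∨ ((¬v3 ∧ ¬v2) ∨ ¬v6) = True
      ¬v6 → v3 = True
        ¬v6 = True
      (¬v3 ∧ ¬v2) ∨ ¬v6 = True
        ¬v3 ∧ ¬v2 = False
          ¬v3 = False
          ¬v2 = True
        ¬v6 = True
    (v1 ↔ ¬(¬v4)) ∧ (v5 ∧ ¬v2) = True
      v1 ↔ ¬(¬v4) = True
        ¬(¬v4) = False
          ¬v4 = True
      v5 ∧ ¬v2 = True
        ¬v2 = True
The formula evaluates to True.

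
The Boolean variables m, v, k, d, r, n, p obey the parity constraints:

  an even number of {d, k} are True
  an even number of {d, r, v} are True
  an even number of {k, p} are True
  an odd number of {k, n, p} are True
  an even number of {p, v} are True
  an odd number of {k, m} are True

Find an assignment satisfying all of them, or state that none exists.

m: False; v: True; k: True; d: True; r: False; n: True; p: True

{d, k}: 2 true → even ✓
{d, r, v}: 2 true → even ✓
{k, p}: 2 true → even ✓
{k, n, p}: 3 true → odd ✓
{p, v}: 2 true → even ✓
{k, m}: 1 true → odd ✓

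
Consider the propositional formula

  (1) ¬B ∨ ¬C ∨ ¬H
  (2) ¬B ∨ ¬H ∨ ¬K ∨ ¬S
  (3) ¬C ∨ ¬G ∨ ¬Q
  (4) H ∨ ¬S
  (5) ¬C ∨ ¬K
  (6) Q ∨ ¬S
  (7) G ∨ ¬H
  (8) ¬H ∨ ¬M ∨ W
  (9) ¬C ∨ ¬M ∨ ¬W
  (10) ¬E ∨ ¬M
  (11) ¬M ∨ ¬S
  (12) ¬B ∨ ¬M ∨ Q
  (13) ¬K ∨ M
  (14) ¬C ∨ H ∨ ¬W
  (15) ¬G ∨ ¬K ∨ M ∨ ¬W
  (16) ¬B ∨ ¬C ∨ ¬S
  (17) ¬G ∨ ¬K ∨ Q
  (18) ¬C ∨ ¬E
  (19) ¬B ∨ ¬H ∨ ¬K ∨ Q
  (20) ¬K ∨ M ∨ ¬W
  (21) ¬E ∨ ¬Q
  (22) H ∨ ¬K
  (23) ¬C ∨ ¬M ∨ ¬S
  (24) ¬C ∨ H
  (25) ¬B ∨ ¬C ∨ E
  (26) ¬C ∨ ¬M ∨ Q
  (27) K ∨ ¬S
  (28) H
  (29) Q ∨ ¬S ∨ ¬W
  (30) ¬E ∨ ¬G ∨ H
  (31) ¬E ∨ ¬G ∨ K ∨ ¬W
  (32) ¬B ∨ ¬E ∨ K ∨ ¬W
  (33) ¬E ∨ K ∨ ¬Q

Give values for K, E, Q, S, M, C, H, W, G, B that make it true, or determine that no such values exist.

K: False, E: False, Q: False, S: False, M: False, C: False, H: True, W: True, G: True, B: False

Unit clause (H) forces H = True.
In (G ∨ ¬H) only G is left, so G = True.
Set K = False.
  then (K ∨ ¬S) forces S = False.
Set E = False.
Set Q = False.
Set M = False.
Set C = False.
Set W = True.
Set B = False.
All clauses satisfied.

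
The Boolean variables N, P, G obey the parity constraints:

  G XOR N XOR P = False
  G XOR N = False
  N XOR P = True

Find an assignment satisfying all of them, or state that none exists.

N = True, P = False, G = True

G XOR N XOR P = T XOR T XOR F = False ✓
G XOR N = T XOR T = False ✓
N XOR P = T XOR F = True ✓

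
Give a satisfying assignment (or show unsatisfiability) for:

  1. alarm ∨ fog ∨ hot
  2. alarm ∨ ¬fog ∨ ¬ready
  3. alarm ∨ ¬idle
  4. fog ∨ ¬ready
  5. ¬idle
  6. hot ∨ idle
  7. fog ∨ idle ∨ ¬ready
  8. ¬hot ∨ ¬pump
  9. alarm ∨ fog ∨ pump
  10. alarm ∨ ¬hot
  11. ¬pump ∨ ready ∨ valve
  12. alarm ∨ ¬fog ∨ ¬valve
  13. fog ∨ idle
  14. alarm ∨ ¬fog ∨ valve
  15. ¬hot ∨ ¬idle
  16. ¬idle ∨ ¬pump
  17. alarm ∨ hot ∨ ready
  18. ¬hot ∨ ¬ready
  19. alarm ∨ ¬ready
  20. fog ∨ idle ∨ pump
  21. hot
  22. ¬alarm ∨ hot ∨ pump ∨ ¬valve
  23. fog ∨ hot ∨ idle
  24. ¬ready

valve: False, ready: False, hot: True, pump: False, fog: True, idle: False, alarm: True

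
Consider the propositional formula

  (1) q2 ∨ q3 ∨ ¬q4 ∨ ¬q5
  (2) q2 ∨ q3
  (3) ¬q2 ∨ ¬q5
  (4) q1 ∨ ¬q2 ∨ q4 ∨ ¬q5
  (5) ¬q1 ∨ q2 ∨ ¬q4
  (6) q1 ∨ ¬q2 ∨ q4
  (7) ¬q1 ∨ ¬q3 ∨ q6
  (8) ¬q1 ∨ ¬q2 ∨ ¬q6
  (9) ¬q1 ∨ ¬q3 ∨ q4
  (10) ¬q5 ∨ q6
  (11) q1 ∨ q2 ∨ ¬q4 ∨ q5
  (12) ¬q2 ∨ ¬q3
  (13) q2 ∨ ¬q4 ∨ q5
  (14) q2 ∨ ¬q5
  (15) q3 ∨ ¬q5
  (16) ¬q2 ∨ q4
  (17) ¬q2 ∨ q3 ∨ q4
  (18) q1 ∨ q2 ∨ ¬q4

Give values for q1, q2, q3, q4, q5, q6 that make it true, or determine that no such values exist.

q1=T, q2=T, q3=F, q4=T, q5=F, q6=F

Set q1 = True.
Try q2 = False:
  (q2 ∨ q3) forces q3 = True.
  (¬q1 ∨ q2 ∨ ¬q4) forces q4 = False.
  clause (¬q1 ∨ ¬q3 ∨ q4) is falsified — backtrack.
So q2 = True.
  then (¬q2 ∨ ¬q5) forces q5 = False.
  then (¬q1 ∨ ¬q2 ∨ ¬q6) forces q6 = False.
  then (¬q2 ∨ ¬q3) forces q3 = False.
  then (¬q2 ∨ q4) forces q4 = True.
All clauses satisfied.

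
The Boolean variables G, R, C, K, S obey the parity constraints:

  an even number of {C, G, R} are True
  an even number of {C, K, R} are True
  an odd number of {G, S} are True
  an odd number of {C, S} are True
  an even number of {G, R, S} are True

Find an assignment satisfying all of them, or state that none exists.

Adding constraints 1, 4, 5 mod 2: every variable appears an even number of times on the left, so the left side is 0.
But the right sides sum to 1 (mod 2). 0 ≠ 1 — the system is inconsistent.

UNSATISFIABLE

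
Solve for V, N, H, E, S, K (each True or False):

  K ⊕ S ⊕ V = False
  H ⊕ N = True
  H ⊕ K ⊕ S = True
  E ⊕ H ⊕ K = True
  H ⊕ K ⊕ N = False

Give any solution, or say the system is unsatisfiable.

V: True; N: True; H: False; E: False; S: False; K: True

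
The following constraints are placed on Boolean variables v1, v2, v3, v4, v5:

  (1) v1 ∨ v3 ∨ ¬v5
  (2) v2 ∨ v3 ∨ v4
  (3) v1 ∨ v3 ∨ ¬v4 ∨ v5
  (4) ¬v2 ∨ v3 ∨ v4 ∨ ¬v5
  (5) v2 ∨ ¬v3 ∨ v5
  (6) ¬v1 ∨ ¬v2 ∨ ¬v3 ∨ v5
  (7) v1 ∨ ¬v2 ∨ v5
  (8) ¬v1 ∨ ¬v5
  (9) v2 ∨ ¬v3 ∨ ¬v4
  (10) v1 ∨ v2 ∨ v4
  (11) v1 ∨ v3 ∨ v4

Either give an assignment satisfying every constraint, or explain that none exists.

v1=T; v2=T; v3=F; v4=F; v5=F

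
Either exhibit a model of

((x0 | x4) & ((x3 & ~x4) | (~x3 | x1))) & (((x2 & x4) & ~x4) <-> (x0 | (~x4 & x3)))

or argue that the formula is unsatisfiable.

x0: False, x1: True, x2: True, x3: False, x4: True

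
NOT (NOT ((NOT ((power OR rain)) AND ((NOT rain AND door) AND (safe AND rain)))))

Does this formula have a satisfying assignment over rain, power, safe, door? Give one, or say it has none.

No satisfying assignment exists.

Case rain = True: the formula becomes NOT (NOT False) = False.
Case rain = False: the formula becomes NOT (NOT False) = False.
Both cases fail — unsatisfiable.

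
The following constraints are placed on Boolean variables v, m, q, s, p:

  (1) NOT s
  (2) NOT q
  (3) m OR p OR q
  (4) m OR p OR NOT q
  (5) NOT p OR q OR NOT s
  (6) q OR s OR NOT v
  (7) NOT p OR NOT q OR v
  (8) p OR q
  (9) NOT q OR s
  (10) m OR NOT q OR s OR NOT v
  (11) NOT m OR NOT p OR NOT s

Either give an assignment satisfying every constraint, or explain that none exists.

v = False, m = True, q = False, s = False, p = True

Unit clause (NOT s) forces s = False.
Unit clause (NOT q) forces q = False.
In (q OR s OR NOT v) only NOT v is left, so v = False.
In (p OR q) only p is left, so p = True.
Set m = True.
All clauses satisfied.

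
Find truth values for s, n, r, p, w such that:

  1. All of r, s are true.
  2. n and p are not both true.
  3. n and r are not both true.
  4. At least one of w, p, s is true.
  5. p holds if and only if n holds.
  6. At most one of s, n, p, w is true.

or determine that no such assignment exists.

s = True, n = False, r = True, p = False, w = False

  (1) {r, s}: all 2 true ✓
  (2) n=F, p=F — not both ✓
  (3) n=F, r=T — not both ✓
  (4) {w, p, s}: 1 true — at least one ✓
  (5) p=F, n=F — same ✓
  (6) {s, n, p, w}: 1 true — at most one ✓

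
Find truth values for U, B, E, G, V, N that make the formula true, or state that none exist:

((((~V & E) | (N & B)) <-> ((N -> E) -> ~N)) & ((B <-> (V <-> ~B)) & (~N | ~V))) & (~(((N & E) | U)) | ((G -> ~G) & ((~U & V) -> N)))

U = True; B = False; E = True; G = False; V = False; N = False

  (((~V & E) | (N & B)) <-> ((N -> E) -> ~N)) & ((B <-> (V <-> ~B)) & (~N | ~V)) = True
    ((~V & E) | (N & B)) <-> ((N -> E) -> ~N) = True
      (~V & E) | (N & B) = True
        ~V & E = True
          ~V = True
        N & B = False
      (N -> E) -> ~N = True
        N -> E = True
        ~N = True
    (B <-> (V <-> ~B)) & (~N | ~V) = True
      B <-> (V <-> ~B) = True
        V <-> ~B = False
          ~B = True
      ~N | ~V = True
        ~N = True
        ~V = True
  ~(((N & E) | U)) | ((G -> ~G) & ((~U & V) -> N)) = True
    ~(((N & E) | U)) = False
      (N & E) | U = True
        N & E = False
    (G -> ~G) & ((~U & V) -> N) = True
      G -> ~G = True
        ~G = True
      (~U & V) -> N = True
        ~U & V = False
          ~U = False
Both conjuncts True, so the formula holds.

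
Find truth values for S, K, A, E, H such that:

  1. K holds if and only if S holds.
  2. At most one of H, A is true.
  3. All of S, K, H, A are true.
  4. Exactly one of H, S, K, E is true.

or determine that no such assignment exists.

No satisfying assignment exists.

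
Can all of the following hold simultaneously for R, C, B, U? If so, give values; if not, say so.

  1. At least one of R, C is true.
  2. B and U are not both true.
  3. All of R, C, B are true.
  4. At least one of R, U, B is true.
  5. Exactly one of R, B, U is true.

No satisfying assignment exists.

Case R = True:
  (3) forces C = True.
  (3) forces B = True.
  Constraint (5) is violated (R=T, B=T) — contradiction.
Case R = False:
  Constraint (3) is violated (R=F) — contradiction.
Both cases fail — unsatisfiable.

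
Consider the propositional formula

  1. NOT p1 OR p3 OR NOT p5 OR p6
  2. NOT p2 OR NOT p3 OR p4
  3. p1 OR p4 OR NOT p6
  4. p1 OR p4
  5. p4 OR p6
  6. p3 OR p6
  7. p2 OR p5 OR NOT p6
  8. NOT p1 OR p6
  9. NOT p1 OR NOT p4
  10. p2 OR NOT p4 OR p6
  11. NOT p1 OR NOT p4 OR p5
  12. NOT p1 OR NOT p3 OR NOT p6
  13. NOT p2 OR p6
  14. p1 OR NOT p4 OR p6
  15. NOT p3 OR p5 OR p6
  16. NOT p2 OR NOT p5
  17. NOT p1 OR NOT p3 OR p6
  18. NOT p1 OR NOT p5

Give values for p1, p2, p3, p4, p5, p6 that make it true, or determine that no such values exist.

Set p1 = True.
  then (NOT p1 OR p6) forces p6 = True.
  then (NOT p1 OR NOT p4) forces p4 = False.
  then (NOT p1 OR NOT p3 OR NOT p6) forces p3 = False.
  then (NOT p1 OR NOT p5) forces p5 = False.
  then (p2 OR p5 OR NOT p6) forces p2 = True.
All clauses satisfied.

p1 = True; p2 = True; p3 = False; p4 = False; p5 = False; p6 = True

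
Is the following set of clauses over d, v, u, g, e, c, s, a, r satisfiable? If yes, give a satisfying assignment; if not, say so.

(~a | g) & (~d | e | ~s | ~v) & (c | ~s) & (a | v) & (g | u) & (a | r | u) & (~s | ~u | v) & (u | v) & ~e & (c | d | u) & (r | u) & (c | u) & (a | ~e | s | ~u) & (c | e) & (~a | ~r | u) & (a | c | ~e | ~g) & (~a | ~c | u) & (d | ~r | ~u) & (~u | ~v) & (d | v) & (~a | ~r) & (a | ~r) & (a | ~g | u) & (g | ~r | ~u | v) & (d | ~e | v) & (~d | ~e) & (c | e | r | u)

Unit clause (~e) forces e = False.
In (c | e) only c is left, so c = True.
Set d = True.
Set v = False.
  then (a | v) forces a = True.
  then (u | v) forces u = True.
  then (~a | ~r) forces r = False.
  then (~a | g) forces g = True.
  then (~s | ~u | v) forces s = False.
All clauses satisfied.

d=T; v=F; u=T; g=T; e=F; c=T; s=F; a=T; r=F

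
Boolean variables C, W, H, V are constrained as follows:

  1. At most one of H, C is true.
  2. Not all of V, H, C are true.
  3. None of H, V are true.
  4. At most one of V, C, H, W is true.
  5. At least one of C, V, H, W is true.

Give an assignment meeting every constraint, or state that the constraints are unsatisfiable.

C=F; W=T; H=F; V=F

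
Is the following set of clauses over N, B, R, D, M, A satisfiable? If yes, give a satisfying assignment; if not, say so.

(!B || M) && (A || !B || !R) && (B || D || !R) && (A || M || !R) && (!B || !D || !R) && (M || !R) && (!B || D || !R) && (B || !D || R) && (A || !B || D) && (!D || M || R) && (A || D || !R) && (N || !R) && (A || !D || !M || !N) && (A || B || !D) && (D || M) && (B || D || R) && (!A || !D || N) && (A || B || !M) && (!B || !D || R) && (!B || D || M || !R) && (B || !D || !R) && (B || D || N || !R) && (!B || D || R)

Case B = True:
  (!B || M) forces M = True.
  If D = True:
    (!B || !D || !R) forces R = False.
    clause (!B || !D || R) is falsified.
  If D = False:
    (!B || D || !R) forces R = False.
    clause (!B || D || R) is falsified.
  Every sub-case reaches a contradiction.
Case B = False:
  If D = True:
    (B || !D || R) forces R = True.
    clause (B || !D || !R) is falsified.
  If D = False:
    (B || D || !R) forces R = False.
    clause (B || D || R) is falsified.
  Every sub-case reaches a contradiction.
Both cases fail, so the formula is unsatisfiable.

Unsatisfiable — no assignment works.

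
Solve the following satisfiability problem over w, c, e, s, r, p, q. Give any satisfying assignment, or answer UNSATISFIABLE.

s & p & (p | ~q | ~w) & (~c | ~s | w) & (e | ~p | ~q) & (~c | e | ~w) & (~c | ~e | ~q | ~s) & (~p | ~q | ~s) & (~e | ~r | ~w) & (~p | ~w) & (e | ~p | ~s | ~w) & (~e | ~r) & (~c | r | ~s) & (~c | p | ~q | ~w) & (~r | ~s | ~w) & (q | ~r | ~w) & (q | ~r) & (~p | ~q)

Unit clause (s) forces s = True.
Unit clause (p) forces p = True.
In (~p | ~q | ~s) only ~q is left, so q = False.
In (~p | ~w) only ~w is left, so w = False.
In (q | ~r) only ~r is left, so r = False.
In (~c | ~s | w) only ~c is left, so c = False.
Set e = True.
All clauses satisfied.

w: False; c: False; e: True; s: True; r: False; p: True; q: False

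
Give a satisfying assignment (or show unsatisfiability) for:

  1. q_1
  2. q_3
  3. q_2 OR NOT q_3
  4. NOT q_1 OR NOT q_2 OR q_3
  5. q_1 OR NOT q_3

q_1 = True, q_2 = True, q_3 = True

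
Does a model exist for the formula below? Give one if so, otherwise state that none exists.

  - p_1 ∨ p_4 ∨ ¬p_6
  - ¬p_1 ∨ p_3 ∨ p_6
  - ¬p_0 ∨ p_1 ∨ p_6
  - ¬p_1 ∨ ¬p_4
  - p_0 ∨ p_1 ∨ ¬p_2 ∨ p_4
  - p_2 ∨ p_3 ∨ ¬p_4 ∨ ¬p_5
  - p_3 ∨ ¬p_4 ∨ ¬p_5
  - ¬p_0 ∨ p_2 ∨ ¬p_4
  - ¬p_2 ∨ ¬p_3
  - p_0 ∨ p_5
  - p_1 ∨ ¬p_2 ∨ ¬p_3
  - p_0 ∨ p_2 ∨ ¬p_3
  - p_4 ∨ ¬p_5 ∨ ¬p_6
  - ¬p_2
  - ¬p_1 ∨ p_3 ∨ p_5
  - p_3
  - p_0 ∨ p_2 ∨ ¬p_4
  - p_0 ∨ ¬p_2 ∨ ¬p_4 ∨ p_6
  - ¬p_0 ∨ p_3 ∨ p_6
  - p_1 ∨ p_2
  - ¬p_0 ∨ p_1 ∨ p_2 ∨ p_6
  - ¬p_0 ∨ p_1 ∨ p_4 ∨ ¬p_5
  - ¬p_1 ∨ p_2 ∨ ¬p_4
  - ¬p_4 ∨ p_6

p_0: True, p_1: True, p_2: False, p_3: True, p_4: False, p_5: True, p_6: False

Unit clause (¬p_2) forces p_2 = False.
Unit clause (p_3) forces p_3 = True.
In (p_1 ∨ p_2) only p_1 is left, so p_1 = True.
In (¬p_1 ∨ p_2 ∨ ¬p_4) only ¬p_4 is left, so p_4 = False.
In (p_0 ∨ p_2 ∨ ¬p_3) only p_0 is left, so p_0 = True.
Set p_5 = True.
  then (p_4 ∨ ¬p_5 ∨ ¬p_6) forces p_6 = False.
All clauses satisfied.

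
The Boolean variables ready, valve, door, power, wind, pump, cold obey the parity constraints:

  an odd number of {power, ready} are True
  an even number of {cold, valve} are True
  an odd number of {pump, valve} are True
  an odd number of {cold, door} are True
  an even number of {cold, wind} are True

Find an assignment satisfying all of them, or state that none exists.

ready=F, valve=F, door=T, power=T, wind=F, pump=T, cold=F

{power, ready}: 1 true → odd ✓
{cold, valve}: 0 true → even ✓
{pump, valve}: 1 true → odd ✓
{cold, door}: 1 true → odd ✓
{cold, wind}: 0 true → even ✓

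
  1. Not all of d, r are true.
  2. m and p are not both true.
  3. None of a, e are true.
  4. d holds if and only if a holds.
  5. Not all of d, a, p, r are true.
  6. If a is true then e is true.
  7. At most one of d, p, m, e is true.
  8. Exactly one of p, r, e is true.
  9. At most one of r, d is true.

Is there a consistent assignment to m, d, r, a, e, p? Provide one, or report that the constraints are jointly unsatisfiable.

m: True, d: False, r: True, a: False, e: False, p: False

  (1) {d, r}: 1/2 true — not all ✓
  (2) m=T, p=F — not both ✓
  (3) {a, e}: 0 true — none ✓
  (4) d=F, a=F — same ✓
  (5) {d, a, p, r}: 1/4 true — not all ✓
  (6) a=F ⇒ e: vacuous ✓
  (7) {d, p, m, e}: 1 true — at most one ✓
  (8) {p, r, e}: 1 true — exactly one ✓
  (9) {r, d}: 1 true — at most one ✓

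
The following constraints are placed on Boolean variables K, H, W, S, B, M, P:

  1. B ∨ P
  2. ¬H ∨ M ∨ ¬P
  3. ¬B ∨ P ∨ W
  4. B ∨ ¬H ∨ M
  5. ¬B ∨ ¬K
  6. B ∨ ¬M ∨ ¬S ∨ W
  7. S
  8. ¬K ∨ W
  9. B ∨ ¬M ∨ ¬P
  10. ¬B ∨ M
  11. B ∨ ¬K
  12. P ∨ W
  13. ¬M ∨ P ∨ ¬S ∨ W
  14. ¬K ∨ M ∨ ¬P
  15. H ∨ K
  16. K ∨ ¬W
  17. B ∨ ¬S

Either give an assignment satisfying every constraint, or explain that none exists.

Unit clause (S) forces S = True.
In (B ∨ ¬S) only B is left, so B = True.
In (¬B ∨ ¬K) only ¬K is left, so K = False.
In (¬B ∨ M) only M is left, so M = True.
In (H ∨ K) only H is left, so H = True.
In (K ∨ ¬W) only ¬W is left, so W = False.
In (¬B ∨ P ∨ W) only P is left, so P = True.
All clauses satisfied.

K = False; H = True; W = False; S = True; B = True; M = True; P = True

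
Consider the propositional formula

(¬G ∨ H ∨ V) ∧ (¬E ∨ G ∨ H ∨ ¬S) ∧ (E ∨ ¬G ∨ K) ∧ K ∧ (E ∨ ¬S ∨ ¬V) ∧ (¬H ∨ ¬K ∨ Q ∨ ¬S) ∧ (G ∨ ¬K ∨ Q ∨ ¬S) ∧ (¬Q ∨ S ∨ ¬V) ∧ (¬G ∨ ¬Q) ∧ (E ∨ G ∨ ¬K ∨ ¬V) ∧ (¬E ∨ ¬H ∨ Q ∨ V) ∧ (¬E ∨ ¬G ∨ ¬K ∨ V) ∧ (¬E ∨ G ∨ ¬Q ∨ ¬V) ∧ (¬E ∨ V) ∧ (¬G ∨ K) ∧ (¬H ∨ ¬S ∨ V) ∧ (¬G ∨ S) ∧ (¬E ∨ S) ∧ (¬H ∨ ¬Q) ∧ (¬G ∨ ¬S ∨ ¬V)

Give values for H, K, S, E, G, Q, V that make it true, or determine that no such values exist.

H: False, K: True, S: False, E: False, G: False, Q: True, V: False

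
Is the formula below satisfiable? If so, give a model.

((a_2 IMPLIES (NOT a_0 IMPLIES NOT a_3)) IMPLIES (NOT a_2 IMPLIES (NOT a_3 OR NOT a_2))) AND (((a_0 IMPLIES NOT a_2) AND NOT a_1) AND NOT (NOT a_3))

a_0=T, a_1=F, a_2=F, a_3=T

  (a_2 IMPLIES (NOT a_0 IMPLIES NOT a_3)) IMPLIES (NOT a_2 IMPLIES (NOT a_3 OR NOT a_2)) = True
    a_2 IMPLIES (NOT a_0 IMPLIES NOT a_3) = True
      NOT a_0 IMPLIES NOT a_3 = True
        NOT a_0 = False
        NOT a_3 = False
    NOT a_2 IMPLIES (NOT a_3 OR NOT a_2) = True
      NOT a_2 = True
      NOT a_3 OR NOT a_2 = True
        NOT a_3 = False
        NOT a_2 = True
  ((a_0 IMPLIES NOT a_2) AND NOT a_1) AND NOT (NOT a_3) = True
    (a_0 IMPLIES NOT a_2) AND NOT a_1 = True
      a_0 IMPLIES NOT a_2 = True
        NOT a_2 = True
      NOT a_1 = True
    NOT (NOT a_3) = True
      NOT a_3 = False
Both conjuncts True, so the formula holds.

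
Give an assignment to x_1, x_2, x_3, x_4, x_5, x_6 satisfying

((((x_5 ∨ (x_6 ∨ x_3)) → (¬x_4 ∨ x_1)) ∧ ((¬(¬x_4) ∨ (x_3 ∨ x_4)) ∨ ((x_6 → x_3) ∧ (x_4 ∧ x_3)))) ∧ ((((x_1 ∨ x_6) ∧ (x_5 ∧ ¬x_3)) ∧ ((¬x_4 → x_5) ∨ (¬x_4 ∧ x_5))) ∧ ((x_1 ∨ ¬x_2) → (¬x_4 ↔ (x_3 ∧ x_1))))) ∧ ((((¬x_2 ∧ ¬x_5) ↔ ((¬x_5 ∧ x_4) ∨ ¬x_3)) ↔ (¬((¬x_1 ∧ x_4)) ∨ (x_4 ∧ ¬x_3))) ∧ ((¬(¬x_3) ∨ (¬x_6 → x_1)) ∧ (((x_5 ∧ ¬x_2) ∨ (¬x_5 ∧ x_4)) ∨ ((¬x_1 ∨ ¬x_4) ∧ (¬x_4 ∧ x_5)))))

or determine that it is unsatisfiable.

The formula is unsatisfiable.

Case x_5 = True: the formula simplifies to (((¬x_4 ∨ x_1) ∧ ((¬(¬x_4) ∨ (x_3 ∨ x_4)) ∨ ((x_6 → x_3) ∧ (x_4 ∧ x_3)))) ∧ (((x_1 ∨ x_6) ∧ ¬x_3) ∧ ((x_1 ∨ ¬x_2) → (¬x_4 ↔ (x_3 ∧ x_1))))) ∧ ((x_3 ↔ (¬((¬x_1 ∧ x_4)) ∨ (x_4 ∧ ¬x_3))) ∧ ((¬(¬x_3) ∨ (¬x_6 → x_1)) ∧ (¬x_2 ∨ ((¬x_1 ∨ ¬x_4) ∧ ¬x_4)))).
  x_3 = True: the conjunct ¬x_3 is False.
  x_3 = False: simplifies to (((¬x_4 ∨ x_1) ∧ (¬(¬x_4) ∨ x_4)) ∧ ((x_1 ∨ x_6) ∧ ((x_1 ∨ ¬x_2) → x_4))) ∧ (¬((¬((¬x_1 ∧ x_4)) ∨ x_4)) ∧ ((¬x_6 → x_1) ∧ (¬x_2 ∨ ((¬x_1 ∨ ¬x_4) ∧ ¬x_4)))).
    x_4 = True: the conjunct ¬((¬((¬x_1 ∧ x_4)) ∨ x_4)) becomes ¬((¬(¬x_1) ∨ True)) = False.
    x_4 = False: the conjunct ¬(¬x_4) ∨ x_4 becomes ¬True ∨ False = False.
Case x_5 = False: the conjunct x_5 is False.
Both cases fail — unsatisfiable.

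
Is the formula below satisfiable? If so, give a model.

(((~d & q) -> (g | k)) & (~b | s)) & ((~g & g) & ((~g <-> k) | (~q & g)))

Case g = True: the conjunct ~g is False.
Case g = False: the conjunct g is False.
Both cases fail — unsatisfiable.

UNSATISFIABLE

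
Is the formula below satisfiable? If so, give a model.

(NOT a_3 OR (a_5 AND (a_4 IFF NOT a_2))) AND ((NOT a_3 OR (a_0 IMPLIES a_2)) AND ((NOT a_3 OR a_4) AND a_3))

a_0: False; a_2: False; a_3: True; a_4: True; a_5: True

  NOT a_3 OR (a_5 AND (a_4 IFF NOT a_2)) = True
    NOT a_3 = False
    a_5 AND (a_4 IFF NOT a_2) = True
      a_4 IFF NOT a_2 = True
        NOT a_2 = True
  (NOT a_3 OR (a_0 IMPLIES a_2)) AND ((NOT a_3 OR a_4) AND a_3) = True
    NOT a_3 OR (a_0 IMPLIES a_2) = True
      NOT a_3 = False
      a_0 IMPLIES a_2 = True
    (NOT a_3 OR a_4) AND a_3 = True
      NOT a_3 OR a_4 = True
        NOT a_3 = False
Both conjuncts True, so the formula holds.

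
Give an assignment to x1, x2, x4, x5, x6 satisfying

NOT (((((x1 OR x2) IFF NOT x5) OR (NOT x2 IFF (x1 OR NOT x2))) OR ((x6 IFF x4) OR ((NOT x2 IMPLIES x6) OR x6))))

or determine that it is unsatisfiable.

Case x2 = True: the formula becomes NOT (((NOT x5 OR NOT x1) OR True)) = False.
Case x2 = False: the formula becomes NOT ((True OR ((x6 IFF x4) OR (x6 OR x6)))) = False.
Both cases fail — unsatisfiable.

UNSATISFIABLE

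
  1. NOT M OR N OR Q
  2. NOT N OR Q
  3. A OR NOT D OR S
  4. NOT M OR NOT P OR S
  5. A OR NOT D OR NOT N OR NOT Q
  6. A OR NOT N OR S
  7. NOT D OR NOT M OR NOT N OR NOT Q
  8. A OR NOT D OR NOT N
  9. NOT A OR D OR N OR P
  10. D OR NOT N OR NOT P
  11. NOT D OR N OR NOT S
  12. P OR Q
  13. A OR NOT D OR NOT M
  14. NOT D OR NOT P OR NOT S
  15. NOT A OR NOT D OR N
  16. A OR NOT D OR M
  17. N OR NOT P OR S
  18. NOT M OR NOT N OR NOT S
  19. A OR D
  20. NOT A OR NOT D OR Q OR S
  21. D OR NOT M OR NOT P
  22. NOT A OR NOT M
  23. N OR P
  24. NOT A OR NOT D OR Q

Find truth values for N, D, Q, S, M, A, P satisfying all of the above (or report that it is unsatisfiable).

N = True; D = False; Q = True; S = False; M = False; A = True; P = False

Set N = True.
  then (NOT N OR Q) forces Q = True.
Set D = False.
  then (D OR NOT N OR NOT P) forces P = False.
  then (A OR D) forces A = True.
  then (NOT A OR NOT M) forces M = False.
Set S = False.
All clauses satisfied.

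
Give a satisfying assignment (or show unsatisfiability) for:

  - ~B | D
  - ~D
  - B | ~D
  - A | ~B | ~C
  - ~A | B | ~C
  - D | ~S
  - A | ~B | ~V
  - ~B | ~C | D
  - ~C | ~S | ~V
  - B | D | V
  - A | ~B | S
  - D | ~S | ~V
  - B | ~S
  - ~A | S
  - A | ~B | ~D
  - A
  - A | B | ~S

Unsatisfiable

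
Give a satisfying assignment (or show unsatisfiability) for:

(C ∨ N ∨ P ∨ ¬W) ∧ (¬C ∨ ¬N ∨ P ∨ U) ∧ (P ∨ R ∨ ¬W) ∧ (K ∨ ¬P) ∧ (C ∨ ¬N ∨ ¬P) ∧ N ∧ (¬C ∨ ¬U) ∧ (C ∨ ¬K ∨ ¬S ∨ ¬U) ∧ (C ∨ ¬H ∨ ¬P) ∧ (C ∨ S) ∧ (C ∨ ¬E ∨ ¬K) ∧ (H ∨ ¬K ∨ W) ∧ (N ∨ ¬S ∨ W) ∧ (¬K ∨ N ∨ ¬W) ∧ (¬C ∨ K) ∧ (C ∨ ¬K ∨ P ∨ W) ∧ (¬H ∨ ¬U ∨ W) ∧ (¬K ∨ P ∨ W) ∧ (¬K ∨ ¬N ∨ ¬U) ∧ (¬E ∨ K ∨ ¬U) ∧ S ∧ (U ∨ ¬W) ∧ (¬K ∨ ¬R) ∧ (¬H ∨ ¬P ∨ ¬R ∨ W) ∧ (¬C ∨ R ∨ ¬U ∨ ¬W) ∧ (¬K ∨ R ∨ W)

K=F, N=T, U=F, R=T, S=T, H=F, E=F, C=F, W=F, P=F

Unit clause (N) forces N = True.
Unit clause (S) forces S = True.
Set K = False.
  then (K ∨ ¬P) forces P = False.
  then (¬C ∨ K) forces C = False.
Set U = False.
  then (U ∨ ¬W) forces W = False.
Set R = True.
Set H = False.
Set E = False.
All clauses satisfied.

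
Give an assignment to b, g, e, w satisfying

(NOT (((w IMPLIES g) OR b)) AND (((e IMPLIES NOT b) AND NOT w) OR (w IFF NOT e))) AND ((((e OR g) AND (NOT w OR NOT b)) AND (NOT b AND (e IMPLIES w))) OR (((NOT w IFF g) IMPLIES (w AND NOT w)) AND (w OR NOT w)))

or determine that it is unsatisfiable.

Case w = True: the formula simplifies to (NOT ((g OR b)) AND NOT e) AND ((((e OR g) AND NOT b) AND NOT b) OR g).
  b = True: the conjunct NOT ((g OR b)) becomes NOT ((g OR True)) = False.
  b = False: simplifies to (NOT g AND NOT e) AND ((e OR g) OR g).
    g = True: the conjunct NOT g is False.
    g = False: simplifies to NOT e AND e.
      e = True: the conjunct NOT e is False.
      e = False: the conjunct e is False.
Case w = False: the conjunct NOT (((w IMPLIES g) OR b)) becomes NOT ((True OR b)) = False.
Both cases fail — unsatisfiable.

Unsatisfiable — no assignment works.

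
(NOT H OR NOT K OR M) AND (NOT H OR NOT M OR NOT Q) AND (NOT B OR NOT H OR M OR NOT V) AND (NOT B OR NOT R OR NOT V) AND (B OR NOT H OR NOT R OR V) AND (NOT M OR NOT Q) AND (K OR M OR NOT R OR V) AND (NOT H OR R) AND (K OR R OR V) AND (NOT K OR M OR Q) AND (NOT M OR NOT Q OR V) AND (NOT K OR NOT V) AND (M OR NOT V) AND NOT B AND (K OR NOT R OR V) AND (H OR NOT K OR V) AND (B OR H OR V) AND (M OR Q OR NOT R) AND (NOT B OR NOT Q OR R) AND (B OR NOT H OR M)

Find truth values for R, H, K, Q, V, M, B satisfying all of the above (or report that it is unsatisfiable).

R=F, H=F, K=F, Q=F, V=T, M=T, B=F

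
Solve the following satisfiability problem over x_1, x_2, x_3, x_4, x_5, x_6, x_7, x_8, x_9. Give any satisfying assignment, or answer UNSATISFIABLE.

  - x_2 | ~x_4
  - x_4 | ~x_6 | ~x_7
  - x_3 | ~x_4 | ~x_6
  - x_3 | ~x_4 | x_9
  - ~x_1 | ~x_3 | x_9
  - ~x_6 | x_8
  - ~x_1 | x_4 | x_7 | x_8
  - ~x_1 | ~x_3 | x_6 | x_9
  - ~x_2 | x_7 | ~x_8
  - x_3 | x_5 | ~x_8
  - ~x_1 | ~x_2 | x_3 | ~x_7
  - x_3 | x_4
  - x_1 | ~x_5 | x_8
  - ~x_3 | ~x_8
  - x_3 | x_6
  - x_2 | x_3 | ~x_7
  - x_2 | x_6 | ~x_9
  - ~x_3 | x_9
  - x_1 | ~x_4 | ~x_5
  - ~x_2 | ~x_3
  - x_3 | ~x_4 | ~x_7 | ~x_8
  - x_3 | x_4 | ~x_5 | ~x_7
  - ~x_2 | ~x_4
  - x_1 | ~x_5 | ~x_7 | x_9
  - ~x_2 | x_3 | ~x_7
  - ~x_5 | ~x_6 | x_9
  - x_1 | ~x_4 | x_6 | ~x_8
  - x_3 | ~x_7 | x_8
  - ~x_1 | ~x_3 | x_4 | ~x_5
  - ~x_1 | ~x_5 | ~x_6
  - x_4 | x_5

Case x_3 = True:
  (~x_3 | ~x_8) forces x_8 = False.
  (~x_6 | x_8) forces x_6 = False.
  (~x_3 | x_9) forces x_9 = True.
  (x_2 | x_6 | ~x_9) forces x_2 = True.
  Clause (~x_2 | ~x_3) is falsified — contradiction.
Case x_3 = False:
  (x_3 | x_4) forces x_4 = True.
  (x_2 | ~x_4) forces x_2 = True.
  Clause (~x_2 | ~x_4) is falsified — contradiction.
Both cases fail, so the formula is unsatisfiable.

No satisfying assignment exists.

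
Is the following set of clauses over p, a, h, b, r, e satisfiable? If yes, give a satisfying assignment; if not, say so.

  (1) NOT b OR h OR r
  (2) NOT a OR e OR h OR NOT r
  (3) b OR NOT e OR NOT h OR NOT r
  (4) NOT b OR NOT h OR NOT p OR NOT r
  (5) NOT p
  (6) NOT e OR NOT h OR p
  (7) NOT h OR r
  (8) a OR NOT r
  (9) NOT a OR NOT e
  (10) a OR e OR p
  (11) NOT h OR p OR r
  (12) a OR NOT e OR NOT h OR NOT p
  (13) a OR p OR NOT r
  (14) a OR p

p=F, a=T, h=F, b=F, r=F, e=F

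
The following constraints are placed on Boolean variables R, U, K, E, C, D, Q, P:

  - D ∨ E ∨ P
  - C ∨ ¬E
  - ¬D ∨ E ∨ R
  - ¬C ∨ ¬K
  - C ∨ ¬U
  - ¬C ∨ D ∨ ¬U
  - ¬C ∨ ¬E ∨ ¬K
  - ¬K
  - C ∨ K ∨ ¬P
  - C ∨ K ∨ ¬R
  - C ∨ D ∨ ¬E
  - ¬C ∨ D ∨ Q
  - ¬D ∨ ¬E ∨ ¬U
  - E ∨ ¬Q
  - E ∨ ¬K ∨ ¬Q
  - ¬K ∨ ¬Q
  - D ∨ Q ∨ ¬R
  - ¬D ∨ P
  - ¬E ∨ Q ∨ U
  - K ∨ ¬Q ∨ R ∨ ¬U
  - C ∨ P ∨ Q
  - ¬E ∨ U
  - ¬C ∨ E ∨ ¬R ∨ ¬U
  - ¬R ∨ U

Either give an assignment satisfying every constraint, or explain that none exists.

Case U = True:
  (C ∨ ¬U) forces C = True.
  (¬C ∨ ¬K) forces K = False.
  (¬C ∨ D ∨ ¬U) forces D = True.
  (¬D ∨ ¬E ∨ ¬U) forces E = False.
  (¬D ∨ E ∨ R) forces R = True.
  Clause (¬C ∨ E ∨ ¬R ∨ ¬U) is falsified — contradiction.
Case U = False:
  (¬K) forces K = False.
  (¬E ∨ U) forces E = False.
  (E ∨ ¬Q) forces Q = False.
  (¬R ∨ U) forces R = False.
  (¬D ∨ E ∨ R) forces D = False.
  (D ∨ E ∨ P) forces P = True.
  (C ∨ K ∨ ¬P) forces C = True.
  Clause (¬C ∨ D ∨ Q) is falsified — contradiction.
Both cases fail, so the formula is unsatisfiable.

Unsatisfiable — no assignment works.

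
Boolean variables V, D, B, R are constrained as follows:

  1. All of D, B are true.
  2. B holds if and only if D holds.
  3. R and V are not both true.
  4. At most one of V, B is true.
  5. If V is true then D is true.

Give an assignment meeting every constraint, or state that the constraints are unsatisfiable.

V: False, D: True, B: True, R: False

  (1) {D, B}: all 2 true ✓
  (2) B=T, D=T — same ✓
  (3) R=F, V=F — not both ✓
  (4) {V, B}: 1 true — at most one ✓
  (5) V=F ⇒ D: vacuous ✓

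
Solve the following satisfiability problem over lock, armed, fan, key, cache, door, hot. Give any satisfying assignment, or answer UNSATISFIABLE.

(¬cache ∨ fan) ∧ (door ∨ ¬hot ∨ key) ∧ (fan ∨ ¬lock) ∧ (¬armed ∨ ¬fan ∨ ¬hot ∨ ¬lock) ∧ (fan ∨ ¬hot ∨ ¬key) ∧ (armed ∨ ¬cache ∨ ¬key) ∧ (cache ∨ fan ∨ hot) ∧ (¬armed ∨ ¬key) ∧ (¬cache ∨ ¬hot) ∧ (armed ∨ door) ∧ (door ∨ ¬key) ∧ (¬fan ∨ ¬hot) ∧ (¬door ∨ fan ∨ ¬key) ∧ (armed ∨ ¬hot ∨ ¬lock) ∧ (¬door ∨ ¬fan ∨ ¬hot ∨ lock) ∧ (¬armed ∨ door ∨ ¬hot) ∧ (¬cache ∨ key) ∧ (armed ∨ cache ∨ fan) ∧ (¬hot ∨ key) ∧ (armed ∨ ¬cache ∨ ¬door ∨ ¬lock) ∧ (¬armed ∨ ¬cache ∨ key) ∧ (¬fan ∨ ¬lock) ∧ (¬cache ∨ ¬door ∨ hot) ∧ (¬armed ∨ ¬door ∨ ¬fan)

Set lock = False.
Set armed = False.
  then (armed ∨ door) forces door = True.
Try fan = False:
  (¬cache ∨ fan) forces cache = False.
  clause (armed ∨ cache ∨ fan) is falsified — backtrack.
So fan = True.
  then (¬fan ∨ ¬hot) forces hot = False.
  then (¬cache ∨ ¬door ∨ hot) forces cache = False.
Set key = True.
All clauses satisfied.

lock = False; armed = False; fan = True; key = True; cache = False; door = True; hot = False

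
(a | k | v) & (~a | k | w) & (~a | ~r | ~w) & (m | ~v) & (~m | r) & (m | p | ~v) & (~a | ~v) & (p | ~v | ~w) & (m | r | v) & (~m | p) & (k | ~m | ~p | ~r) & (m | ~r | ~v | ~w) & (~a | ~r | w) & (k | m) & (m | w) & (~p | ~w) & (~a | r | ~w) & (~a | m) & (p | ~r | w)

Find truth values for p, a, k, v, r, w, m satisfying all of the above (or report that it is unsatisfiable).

Set p = True.
  then (~p | ~w) forces w = False.
  then (m | w) forces m = True.
  then (~m | r) forces r = True.
  then (k | ~m | ~p | ~r) forces k = True.
  then (~a | ~r | w) forces a = False.
Set v = False.
All clauses satisfied.

p = True, a = False, k = True, v = False, r = True, w = False, m = True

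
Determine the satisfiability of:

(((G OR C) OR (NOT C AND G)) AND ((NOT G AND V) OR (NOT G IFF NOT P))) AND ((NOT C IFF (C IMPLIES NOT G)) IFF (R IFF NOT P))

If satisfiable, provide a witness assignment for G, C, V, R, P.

G = True; C = False; V = True; R = False; P = True

  ((G OR C) OR (NOT C AND G)) AND ((NOT G AND V) OR (NOT G IFF NOT P)) = True
    (G OR C) OR (NOT C AND G) = True
      G OR C = True
      NOT C AND G = True
        NOT C = True
    (NOT G AND V) OR (NOT G IFF NOT P) = True
      NOT G AND V = False
        NOT G = False
      NOT G IFF NOT P = True
        NOT G = False
        NOT P = False
  (NOT C IFF (C IMPLIES NOT G)) IFF (R IFF NOT P) = True
    NOT C IFF (C IMPLIES NOT G) = True
      NOT C = True
      C IMPLIES NOT G = True
        NOT G = False
    R IFF NOT P = True
      NOT P = False
Both conjuncts True, so the formula holds.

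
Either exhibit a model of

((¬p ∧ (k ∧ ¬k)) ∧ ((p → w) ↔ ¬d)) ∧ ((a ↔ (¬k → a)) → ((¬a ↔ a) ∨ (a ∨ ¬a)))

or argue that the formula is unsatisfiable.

Case k = True: the conjunct ¬k is False.
Case k = False: the conjunct k is False.
Both cases fail — unsatisfiable.

The formula is unsatisfiable.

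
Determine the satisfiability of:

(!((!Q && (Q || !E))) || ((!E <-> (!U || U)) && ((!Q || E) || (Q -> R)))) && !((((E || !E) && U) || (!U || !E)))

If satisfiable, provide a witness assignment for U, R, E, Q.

Unsatisfiable — no assignment works.

The conjunct !((((E || !E) && U) || (!U || !E))) is unsatisfiable on its own:
  U=F, E=F: evaluates to False.
  U=F, E=T: evaluates to False.
  U=T, E=F: evaluates to False.
  U=T, E=T: evaluates to False.
So the whole conjunction is unsatisfiable.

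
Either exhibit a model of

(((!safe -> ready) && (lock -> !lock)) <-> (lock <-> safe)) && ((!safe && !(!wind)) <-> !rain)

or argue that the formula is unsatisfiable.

lock = False, rain = True, safe = False, ready = True, wind = False

  ((!safe -> ready) && (lock -> !lock)) <-> (lock <-> safe) = True
    (!safe -> ready) && (lock -> !lock) = True
      !safe -> ready = True
        !safe = True
      lock -> !lock = True
        !lock = True
    lock <-> safe = True
  (!safe && !(!wind)) <-> !rain = True
    !safe && !(!wind) = False
      !safe = True
      !(!wind) = False
        !wind = True
    !rain = False
Both conjuncts True, so the formula holds.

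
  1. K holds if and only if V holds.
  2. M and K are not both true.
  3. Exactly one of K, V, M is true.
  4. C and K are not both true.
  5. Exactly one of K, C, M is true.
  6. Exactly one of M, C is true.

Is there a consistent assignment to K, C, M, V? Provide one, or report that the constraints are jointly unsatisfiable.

K: False, C: False, M: True, V: False

  (1) K=F, V=F — same ✓
  (2) M=T, K=F — not both ✓
  (3) {K, V, M}: 1 true — exactly one ✓
  (4) C=F, K=F — not both ✓
  (5) {K, C, M}: 1 true — exactly one ✓
  (6) {M, C}: 1 true — exactly one ✓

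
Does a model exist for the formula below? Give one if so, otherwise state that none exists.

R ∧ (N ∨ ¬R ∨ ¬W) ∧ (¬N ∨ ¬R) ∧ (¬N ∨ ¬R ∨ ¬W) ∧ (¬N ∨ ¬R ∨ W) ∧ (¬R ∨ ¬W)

N=F, R=T, W=F

Unit clause (R) forces R = True.
In (¬N ∨ ¬R) only ¬N is left, so N = False.
In (¬R ∨ ¬W) only ¬W is left, so W = False.
Check each clause:
  (R): R holds.
  (N ∨ ¬R ∨ ¬W): ¬W holds.
  (¬N ∨ ¬R): ¬N holds.
  (¬N ∨ ¬R ∨ ¬W): ¬N holds.
  (¬N ∨ ¬R ∨ W): ¬N holds.
  (¬R ∨ ¬W): ¬W holds.
All clauses satisfied.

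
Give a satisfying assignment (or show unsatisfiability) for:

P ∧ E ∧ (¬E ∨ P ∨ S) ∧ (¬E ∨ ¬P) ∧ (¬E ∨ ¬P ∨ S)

Case P = True:
  (E) forces E = True.
  Clause (¬E ∨ ¬P) is falsified — contradiction.
Case P = False:
  Clause (P) is falsified — contradiction.
Both cases fail, so the formula is unsatisfiable.

No satisfying assignment exists.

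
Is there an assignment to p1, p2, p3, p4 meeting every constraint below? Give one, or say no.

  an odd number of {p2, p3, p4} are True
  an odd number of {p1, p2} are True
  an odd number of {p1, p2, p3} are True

p1: True, p2: False, p3: False, p4: True

{p2, p3, p4}: 1 true → odd ✓
{p1, p2}: 1 true → odd ✓
{p1, p2, p3}: 1 true → odd ✓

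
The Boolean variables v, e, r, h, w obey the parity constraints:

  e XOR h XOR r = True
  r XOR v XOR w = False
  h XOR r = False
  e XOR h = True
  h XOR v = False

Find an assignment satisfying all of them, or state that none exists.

v = False; e = True; r = False; h = False; w = False

e XOR h XOR r = T XOR F XOR F = True ✓
r XOR v XOR w = F XOR F XOR F = False ✓
h XOR r = F XOR F = False ✓
e XOR h = T XOR F = True ✓
h XOR v = F XOR F = False ✓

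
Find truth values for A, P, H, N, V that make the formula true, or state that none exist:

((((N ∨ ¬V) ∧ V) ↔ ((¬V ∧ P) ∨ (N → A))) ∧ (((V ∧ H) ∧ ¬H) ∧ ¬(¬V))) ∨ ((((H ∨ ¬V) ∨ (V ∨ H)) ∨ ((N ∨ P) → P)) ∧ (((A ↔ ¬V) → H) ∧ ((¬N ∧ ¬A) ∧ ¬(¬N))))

Case N = True: the formula simplifies to (V ↔ ((¬V ∧ P) ∨ A)) ∧ (((V ∧ H) ∧ ¬H) ∧ ¬(¬V)).
  H = True: the conjunct ¬H is False.
  H = False: the conjunct H is False.
Case N = False: the formula simplifies to (¬V ∧ V) ∧ (((V ∧ H) ∧ ¬H) ∧ ¬(¬V)).
  H = True: the conjunct ¬H is False.
  H = False: the conjunct H is False.
Both cases fail — unsatisfiable.

No satisfying assignment exists.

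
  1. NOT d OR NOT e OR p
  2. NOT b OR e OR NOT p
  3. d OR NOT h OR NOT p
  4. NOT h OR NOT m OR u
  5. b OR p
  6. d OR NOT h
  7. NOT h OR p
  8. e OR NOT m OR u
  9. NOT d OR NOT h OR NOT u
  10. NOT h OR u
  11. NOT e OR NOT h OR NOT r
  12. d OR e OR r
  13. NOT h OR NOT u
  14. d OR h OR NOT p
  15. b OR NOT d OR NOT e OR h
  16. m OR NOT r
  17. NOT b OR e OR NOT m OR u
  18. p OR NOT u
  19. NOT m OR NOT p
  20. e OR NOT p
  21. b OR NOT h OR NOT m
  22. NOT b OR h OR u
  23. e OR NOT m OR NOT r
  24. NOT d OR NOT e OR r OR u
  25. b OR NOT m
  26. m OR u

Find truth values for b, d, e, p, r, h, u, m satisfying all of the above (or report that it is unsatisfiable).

b=T, d=T, e=T, p=T, r=F, h=F, u=T, m=F

Set b = True.
Try d = False:
  (d OR NOT h) forces h = False.
  (d OR h OR NOT p) forces p = False.
  (p OR NOT u) forces u = False.
  clause (NOT b OR h OR u) is falsified — backtrack.
So d = True.
Set e = True.
  then (NOT d OR NOT e OR p) forces p = True.
  then (NOT m OR NOT p) forces m = False.
  then (m OR u) forces u = True.
  then (NOT d OR NOT h OR NOT u) forces h = False.
  then (m OR NOT r) forces r = False.
All clauses satisfied.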